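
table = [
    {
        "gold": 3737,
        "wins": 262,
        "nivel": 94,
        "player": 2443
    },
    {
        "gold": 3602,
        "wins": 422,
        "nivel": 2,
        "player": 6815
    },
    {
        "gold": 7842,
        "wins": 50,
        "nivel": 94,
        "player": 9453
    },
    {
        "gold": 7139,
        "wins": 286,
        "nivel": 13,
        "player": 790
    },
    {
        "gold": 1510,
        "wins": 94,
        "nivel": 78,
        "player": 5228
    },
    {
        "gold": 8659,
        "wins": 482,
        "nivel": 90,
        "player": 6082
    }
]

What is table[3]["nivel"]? 13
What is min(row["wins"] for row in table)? 50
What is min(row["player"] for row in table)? 790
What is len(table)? 6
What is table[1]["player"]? 6815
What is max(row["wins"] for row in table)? 482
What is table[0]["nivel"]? 94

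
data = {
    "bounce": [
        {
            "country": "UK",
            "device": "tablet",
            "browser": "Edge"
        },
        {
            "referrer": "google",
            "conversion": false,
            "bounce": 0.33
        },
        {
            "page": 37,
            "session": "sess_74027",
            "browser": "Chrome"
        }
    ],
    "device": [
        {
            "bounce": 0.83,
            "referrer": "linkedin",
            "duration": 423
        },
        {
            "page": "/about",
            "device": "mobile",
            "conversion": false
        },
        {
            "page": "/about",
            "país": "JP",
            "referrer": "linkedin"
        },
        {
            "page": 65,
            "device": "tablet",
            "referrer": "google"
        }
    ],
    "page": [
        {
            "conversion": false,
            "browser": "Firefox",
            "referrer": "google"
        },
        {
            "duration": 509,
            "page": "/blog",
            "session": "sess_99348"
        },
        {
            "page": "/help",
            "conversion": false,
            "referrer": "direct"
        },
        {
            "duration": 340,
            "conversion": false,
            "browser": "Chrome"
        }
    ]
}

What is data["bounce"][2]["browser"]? "Chrome"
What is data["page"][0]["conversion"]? False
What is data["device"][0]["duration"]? 423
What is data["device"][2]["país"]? "JP"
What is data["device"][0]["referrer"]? "linkedin"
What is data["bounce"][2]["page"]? 37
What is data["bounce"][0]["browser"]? "Edge"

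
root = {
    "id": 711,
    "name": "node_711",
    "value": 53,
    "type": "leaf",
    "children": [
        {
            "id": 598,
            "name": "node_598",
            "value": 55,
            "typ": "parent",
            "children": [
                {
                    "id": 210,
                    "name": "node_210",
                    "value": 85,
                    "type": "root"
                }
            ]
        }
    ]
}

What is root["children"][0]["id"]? 598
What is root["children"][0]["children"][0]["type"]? "root"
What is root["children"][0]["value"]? 55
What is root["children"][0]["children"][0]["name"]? "node_210"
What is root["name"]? "node_711"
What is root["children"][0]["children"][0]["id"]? 210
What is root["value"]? 53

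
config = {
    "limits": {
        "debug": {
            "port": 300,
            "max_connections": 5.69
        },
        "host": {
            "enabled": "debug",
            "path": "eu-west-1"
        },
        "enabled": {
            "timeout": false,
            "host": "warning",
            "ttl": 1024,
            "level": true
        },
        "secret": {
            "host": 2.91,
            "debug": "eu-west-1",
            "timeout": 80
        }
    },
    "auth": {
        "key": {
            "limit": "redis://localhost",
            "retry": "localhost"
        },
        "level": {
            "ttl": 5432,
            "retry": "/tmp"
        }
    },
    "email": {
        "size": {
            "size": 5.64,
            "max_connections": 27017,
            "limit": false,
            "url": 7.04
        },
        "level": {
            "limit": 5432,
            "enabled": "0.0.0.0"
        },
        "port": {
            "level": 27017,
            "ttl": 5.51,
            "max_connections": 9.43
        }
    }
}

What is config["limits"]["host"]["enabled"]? "debug"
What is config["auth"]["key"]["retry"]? "localhost"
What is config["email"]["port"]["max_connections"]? 9.43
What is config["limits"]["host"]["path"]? "eu-west-1"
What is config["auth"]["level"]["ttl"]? 5432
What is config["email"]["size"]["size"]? 5.64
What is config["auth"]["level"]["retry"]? "/tmp"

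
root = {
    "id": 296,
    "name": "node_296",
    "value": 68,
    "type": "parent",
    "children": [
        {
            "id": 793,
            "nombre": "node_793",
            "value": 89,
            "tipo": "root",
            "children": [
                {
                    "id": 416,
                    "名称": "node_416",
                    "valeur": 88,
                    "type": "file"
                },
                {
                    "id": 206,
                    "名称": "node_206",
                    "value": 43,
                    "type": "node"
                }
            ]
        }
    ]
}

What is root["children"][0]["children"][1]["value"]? 43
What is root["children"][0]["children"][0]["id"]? 416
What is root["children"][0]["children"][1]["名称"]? "node_206"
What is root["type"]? "parent"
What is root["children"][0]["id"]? 793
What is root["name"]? "node_296"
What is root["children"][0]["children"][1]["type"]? "node"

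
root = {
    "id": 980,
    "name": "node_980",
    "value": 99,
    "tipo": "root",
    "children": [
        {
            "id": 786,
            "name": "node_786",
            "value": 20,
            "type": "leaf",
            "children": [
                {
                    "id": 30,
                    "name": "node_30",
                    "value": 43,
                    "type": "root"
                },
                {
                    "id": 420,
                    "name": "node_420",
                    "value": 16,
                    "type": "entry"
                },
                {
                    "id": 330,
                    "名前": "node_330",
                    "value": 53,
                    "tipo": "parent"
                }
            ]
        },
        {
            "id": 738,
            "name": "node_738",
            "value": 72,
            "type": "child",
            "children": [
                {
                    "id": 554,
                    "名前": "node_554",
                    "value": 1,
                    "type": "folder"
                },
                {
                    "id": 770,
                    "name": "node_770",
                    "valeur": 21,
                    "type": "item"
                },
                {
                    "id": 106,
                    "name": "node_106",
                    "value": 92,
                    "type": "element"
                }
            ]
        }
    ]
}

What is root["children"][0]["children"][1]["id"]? 420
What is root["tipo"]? "root"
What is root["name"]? "node_980"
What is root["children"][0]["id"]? 786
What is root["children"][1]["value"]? 72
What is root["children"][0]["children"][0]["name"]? "node_30"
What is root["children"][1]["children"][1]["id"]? 770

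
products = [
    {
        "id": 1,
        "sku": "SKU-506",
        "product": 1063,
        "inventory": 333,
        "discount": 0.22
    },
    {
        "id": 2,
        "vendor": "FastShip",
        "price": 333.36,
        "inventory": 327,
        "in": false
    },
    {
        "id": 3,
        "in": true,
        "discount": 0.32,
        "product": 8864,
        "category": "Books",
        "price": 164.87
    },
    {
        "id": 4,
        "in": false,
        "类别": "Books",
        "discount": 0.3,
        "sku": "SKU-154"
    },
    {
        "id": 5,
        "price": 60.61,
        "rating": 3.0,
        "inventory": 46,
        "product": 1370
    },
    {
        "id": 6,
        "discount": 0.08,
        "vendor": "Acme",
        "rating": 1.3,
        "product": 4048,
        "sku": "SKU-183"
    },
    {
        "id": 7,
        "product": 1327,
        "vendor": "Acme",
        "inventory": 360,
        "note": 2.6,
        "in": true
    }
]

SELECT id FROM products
[1, 2, 3, 4, 5, 6, 7]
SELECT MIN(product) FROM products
1063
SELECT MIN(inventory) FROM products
46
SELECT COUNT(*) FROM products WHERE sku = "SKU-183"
1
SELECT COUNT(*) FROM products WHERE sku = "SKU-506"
1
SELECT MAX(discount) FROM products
0.32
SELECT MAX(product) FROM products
8864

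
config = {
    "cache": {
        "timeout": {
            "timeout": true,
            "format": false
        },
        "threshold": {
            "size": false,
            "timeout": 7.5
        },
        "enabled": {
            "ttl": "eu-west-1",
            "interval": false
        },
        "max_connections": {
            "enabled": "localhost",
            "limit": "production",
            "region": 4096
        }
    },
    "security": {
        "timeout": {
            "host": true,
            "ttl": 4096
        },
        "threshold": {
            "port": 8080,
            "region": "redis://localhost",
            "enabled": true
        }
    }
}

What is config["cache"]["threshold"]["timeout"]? 7.5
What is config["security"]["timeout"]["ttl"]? 4096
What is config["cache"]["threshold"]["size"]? False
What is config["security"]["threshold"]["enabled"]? True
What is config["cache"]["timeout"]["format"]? False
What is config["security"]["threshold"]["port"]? 8080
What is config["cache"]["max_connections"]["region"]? 4096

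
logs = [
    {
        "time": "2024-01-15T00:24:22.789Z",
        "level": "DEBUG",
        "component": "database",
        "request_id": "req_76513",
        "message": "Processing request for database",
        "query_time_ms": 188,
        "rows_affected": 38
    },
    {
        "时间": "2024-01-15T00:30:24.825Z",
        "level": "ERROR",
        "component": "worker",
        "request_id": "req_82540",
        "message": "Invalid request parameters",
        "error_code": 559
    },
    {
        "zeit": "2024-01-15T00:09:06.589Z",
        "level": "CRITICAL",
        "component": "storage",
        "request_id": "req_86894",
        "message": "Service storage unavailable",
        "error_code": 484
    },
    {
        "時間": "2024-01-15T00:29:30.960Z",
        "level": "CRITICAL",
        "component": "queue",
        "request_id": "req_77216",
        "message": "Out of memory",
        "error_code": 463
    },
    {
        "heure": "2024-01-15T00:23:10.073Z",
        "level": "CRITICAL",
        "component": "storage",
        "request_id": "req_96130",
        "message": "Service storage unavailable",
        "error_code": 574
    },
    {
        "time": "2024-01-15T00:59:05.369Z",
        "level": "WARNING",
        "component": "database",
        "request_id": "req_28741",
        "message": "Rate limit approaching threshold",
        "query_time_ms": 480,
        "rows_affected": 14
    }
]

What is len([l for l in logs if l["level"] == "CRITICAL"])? 3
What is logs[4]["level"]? "CRITICAL"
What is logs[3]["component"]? "queue"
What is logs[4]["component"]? "storage"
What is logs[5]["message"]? "Rate limit approaching threshold"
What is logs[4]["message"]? "Service storage unavailable"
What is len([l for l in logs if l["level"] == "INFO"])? 0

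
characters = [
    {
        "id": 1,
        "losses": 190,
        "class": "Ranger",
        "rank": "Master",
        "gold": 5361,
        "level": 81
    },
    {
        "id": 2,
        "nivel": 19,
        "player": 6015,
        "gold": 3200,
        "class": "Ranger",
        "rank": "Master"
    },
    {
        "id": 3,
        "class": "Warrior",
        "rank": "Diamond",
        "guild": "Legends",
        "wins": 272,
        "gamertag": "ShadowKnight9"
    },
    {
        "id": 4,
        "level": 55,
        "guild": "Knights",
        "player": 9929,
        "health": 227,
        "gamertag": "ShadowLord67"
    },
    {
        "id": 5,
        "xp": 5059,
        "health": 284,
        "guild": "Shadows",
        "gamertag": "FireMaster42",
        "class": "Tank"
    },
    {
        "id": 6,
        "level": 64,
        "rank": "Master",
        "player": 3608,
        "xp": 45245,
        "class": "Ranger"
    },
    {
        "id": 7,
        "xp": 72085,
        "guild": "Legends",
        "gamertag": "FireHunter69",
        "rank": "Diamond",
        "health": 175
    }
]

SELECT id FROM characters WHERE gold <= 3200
[2]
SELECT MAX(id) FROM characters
7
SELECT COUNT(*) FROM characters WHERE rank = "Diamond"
2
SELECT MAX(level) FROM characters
81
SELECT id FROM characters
[1, 2, 3, 4, 5, 6, 7]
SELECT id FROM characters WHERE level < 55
[]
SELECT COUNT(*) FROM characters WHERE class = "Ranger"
3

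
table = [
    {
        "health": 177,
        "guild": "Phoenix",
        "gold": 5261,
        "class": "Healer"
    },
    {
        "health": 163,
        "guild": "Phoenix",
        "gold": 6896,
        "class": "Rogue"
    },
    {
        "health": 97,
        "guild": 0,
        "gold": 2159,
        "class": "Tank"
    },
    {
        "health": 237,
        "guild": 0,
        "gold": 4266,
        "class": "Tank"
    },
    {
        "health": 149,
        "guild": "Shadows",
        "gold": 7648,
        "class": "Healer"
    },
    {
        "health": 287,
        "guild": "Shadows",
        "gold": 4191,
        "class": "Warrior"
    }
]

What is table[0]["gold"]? 5261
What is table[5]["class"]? "Warrior"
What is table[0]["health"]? 177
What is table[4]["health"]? 149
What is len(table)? 6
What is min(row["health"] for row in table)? 97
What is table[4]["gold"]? 7648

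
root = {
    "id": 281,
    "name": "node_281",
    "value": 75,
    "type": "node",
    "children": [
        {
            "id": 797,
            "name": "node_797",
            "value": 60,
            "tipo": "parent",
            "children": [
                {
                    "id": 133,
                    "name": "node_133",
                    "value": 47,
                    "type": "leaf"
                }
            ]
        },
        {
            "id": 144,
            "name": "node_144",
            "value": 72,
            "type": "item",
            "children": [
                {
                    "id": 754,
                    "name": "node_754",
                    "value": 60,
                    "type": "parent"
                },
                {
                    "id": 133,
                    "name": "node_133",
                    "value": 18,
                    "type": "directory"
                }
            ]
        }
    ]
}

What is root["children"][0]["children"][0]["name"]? "node_133"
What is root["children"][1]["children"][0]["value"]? 60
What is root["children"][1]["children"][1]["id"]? 133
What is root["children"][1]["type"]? "item"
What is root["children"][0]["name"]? "node_797"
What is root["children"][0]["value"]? 60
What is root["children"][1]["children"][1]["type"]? "directory"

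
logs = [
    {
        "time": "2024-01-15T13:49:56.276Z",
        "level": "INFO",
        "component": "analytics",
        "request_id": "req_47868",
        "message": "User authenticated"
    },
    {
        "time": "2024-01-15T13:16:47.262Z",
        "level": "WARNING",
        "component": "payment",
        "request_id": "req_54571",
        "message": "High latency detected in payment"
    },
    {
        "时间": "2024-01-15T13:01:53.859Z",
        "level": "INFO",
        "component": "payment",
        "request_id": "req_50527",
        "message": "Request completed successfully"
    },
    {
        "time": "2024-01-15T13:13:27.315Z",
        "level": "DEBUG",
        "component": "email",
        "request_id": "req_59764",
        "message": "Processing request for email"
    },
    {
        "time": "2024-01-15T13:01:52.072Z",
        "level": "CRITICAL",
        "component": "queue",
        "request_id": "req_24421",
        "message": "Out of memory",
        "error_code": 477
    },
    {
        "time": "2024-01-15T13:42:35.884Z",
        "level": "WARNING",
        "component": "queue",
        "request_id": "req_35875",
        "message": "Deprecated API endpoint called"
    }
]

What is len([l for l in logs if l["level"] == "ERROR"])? 0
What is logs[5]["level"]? "WARNING"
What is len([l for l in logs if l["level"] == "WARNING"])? 2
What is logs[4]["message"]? "Out of memory"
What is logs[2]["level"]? "INFO"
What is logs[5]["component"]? "queue"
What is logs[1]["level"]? "WARNING"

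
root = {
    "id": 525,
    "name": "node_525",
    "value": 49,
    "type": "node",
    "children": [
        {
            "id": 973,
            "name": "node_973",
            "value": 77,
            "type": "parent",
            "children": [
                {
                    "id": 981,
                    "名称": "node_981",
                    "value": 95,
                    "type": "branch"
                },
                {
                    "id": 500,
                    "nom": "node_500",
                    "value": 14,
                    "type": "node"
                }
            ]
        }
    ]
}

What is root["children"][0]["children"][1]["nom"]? "node_500"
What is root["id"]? 525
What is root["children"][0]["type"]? "parent"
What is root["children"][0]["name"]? "node_973"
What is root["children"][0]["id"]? 973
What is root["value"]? 49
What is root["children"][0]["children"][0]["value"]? 95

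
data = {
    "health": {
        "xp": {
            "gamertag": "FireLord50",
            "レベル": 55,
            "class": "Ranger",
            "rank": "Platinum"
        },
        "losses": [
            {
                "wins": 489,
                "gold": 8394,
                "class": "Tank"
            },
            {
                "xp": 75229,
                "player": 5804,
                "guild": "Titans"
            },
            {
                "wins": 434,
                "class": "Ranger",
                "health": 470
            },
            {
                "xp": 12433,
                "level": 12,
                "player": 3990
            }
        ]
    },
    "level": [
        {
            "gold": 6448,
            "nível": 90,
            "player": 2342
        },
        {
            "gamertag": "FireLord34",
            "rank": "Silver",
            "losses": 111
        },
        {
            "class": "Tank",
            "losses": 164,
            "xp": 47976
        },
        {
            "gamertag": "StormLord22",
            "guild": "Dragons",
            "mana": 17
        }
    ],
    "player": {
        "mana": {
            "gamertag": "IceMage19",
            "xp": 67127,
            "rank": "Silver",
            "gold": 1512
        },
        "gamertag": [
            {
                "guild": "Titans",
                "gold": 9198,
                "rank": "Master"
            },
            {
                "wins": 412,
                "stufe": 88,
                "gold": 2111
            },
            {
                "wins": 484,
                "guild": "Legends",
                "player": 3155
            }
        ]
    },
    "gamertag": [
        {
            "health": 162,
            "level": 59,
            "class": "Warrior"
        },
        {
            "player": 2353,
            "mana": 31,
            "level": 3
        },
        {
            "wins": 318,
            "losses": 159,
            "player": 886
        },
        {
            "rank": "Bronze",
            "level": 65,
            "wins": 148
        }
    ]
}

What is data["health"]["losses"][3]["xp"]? 12433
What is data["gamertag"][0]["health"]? 162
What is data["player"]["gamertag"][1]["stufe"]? 88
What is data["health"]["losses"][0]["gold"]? 8394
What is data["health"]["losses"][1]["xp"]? 75229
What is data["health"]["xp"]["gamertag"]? "FireLord50"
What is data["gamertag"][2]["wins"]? 318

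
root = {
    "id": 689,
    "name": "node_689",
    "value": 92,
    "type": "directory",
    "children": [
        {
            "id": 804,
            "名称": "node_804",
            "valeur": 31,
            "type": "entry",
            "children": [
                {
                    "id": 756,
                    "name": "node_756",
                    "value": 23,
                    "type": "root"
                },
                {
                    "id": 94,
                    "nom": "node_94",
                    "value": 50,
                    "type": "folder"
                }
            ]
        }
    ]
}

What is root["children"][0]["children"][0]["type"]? "root"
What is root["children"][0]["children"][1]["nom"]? "node_94"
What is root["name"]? "node_689"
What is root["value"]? 92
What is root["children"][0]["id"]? 804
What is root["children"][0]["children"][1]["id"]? 94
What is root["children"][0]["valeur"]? 31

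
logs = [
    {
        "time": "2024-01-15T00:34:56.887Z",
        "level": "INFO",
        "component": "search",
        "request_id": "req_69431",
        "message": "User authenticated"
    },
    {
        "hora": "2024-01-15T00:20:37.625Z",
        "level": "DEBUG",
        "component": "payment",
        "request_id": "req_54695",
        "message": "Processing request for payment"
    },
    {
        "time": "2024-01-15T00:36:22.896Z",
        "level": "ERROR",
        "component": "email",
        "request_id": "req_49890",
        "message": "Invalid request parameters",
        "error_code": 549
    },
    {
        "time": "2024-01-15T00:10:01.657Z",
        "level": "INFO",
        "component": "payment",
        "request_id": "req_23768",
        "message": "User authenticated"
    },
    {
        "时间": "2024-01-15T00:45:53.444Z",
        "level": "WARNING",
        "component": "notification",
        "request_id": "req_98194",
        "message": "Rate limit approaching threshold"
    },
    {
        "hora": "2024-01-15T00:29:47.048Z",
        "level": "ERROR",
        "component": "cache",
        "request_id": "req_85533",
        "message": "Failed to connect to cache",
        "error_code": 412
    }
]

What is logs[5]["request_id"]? "req_85533"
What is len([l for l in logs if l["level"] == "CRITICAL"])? 0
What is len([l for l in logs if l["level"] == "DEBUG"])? 1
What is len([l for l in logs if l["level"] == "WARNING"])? 1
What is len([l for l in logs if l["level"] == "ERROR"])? 2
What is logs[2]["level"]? "ERROR"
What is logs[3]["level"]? "INFO"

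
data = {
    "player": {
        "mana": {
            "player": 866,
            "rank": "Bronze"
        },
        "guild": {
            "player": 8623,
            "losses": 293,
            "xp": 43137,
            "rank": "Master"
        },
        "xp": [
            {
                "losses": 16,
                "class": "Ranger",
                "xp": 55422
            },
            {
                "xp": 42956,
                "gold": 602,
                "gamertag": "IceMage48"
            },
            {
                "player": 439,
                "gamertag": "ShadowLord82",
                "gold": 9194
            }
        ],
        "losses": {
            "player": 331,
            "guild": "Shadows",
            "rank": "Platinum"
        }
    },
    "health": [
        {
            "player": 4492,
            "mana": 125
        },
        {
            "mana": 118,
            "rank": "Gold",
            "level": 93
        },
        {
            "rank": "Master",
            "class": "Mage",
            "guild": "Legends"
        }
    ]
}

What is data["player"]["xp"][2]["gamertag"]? "ShadowLord82"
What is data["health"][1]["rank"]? "Gold"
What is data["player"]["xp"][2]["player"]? 439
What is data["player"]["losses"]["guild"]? "Shadows"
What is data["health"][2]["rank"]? "Master"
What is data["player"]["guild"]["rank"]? "Master"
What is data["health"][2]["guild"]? "Legends"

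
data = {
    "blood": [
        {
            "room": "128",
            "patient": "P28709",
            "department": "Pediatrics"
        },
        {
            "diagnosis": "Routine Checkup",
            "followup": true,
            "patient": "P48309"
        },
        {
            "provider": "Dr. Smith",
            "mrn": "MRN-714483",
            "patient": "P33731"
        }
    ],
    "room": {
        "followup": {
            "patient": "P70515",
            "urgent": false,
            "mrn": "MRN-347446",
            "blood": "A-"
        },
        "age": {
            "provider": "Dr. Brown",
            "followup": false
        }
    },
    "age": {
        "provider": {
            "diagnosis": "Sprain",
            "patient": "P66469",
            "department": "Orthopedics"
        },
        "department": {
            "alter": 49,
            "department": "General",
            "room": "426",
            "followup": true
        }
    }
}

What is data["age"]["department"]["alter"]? 49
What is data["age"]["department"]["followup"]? True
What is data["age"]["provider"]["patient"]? "P66469"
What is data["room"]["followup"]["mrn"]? "MRN-347446"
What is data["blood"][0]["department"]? "Pediatrics"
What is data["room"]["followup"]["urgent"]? False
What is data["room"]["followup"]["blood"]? "A-"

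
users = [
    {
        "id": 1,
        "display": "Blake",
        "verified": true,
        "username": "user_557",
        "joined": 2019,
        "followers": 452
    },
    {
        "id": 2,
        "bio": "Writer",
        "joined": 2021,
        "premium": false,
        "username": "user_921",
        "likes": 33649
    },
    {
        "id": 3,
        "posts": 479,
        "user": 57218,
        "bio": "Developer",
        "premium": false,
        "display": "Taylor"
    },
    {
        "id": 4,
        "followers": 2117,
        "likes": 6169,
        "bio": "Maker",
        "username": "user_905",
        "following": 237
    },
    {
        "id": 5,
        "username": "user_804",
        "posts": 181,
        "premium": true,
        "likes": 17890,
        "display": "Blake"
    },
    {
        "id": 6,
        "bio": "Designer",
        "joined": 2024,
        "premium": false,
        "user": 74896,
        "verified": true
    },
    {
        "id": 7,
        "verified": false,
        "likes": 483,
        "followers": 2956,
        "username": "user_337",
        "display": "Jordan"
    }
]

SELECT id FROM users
[1, 2, 3, 4, 5, 6, 7]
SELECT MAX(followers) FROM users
2956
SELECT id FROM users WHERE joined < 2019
[]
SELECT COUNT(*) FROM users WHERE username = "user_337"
1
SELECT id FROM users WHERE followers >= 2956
[7]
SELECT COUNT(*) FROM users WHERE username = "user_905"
1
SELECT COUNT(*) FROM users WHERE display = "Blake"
2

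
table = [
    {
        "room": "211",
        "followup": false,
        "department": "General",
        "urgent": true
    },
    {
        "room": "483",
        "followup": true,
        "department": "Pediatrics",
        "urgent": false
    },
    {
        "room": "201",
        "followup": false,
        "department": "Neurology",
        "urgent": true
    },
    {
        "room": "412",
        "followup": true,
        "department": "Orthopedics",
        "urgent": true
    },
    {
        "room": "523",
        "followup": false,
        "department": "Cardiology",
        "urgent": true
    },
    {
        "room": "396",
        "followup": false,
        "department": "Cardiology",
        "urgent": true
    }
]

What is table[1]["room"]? "483"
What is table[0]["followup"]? False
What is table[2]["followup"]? False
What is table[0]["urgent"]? True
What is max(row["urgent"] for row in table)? True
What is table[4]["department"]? "Cardiology"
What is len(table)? 6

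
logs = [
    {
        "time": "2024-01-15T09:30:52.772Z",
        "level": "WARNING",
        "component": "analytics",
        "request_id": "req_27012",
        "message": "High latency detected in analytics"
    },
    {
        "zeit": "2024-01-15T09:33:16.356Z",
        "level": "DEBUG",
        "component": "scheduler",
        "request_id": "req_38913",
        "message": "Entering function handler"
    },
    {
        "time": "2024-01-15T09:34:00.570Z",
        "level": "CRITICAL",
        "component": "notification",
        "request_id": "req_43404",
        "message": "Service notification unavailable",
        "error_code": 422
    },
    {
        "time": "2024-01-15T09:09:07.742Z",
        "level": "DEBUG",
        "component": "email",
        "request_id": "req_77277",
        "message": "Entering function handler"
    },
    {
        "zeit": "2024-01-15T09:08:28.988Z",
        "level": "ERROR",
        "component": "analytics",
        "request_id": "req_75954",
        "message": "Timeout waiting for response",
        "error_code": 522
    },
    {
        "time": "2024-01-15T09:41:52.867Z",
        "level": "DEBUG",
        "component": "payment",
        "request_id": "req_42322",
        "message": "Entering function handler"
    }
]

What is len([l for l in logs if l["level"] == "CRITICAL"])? 1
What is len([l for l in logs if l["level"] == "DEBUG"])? 3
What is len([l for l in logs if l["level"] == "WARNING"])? 1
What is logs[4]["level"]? "ERROR"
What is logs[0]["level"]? "WARNING"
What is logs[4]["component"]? "analytics"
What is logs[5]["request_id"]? "req_42322"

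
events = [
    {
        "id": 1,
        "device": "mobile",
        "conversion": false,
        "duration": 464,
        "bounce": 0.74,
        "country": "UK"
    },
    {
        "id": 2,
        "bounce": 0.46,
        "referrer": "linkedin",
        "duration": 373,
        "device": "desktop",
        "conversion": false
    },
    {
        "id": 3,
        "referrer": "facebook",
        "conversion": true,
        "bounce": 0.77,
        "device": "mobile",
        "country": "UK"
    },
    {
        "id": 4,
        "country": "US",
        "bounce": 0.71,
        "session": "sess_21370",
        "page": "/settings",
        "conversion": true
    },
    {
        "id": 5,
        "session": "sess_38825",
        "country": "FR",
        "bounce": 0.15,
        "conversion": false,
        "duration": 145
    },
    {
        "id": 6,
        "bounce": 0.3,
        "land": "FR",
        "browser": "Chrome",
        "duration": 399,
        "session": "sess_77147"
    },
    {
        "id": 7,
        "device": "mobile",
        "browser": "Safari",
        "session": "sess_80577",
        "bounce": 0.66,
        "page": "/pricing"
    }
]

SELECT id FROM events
[1, 2, 3, 4, 5, 6, 7]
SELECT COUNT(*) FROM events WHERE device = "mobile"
3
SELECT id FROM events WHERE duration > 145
[1, 2, 6]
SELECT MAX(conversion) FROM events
True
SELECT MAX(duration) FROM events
464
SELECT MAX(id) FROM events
7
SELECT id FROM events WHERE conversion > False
[3, 4]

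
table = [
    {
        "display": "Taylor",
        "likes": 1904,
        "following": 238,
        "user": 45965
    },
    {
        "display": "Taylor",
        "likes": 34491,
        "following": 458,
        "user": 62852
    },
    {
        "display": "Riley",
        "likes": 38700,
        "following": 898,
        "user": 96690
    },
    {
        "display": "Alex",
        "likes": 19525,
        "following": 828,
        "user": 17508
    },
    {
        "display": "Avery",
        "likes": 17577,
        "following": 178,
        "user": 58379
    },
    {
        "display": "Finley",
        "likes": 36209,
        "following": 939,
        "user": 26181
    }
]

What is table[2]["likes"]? 38700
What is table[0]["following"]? 238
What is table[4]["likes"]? 17577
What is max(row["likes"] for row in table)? 38700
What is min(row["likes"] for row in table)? 1904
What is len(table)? 6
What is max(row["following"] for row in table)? 939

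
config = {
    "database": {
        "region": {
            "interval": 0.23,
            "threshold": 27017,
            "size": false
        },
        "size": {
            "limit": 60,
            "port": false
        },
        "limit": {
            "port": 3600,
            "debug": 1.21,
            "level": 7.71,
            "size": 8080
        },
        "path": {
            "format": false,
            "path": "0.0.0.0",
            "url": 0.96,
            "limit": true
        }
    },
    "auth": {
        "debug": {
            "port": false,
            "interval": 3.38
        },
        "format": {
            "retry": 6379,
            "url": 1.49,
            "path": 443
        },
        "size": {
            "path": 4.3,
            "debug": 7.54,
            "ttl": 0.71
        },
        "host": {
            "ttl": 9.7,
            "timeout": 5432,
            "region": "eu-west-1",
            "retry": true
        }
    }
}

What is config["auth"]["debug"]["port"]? False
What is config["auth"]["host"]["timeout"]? 5432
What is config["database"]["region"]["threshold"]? 27017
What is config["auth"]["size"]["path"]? 4.3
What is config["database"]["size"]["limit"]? 60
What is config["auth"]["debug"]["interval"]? 3.38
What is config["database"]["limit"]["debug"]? 1.21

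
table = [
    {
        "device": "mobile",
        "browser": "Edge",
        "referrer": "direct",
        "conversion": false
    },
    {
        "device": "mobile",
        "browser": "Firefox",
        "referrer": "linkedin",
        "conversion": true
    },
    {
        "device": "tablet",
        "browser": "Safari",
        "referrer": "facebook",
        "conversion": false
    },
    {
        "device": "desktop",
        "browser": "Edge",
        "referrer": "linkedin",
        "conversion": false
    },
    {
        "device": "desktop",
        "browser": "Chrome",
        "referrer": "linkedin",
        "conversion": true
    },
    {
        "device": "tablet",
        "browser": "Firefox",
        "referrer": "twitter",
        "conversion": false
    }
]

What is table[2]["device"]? "tablet"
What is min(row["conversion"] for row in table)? False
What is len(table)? 6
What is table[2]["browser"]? "Safari"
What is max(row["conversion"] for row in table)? True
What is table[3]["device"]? "desktop"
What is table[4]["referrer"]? "linkedin"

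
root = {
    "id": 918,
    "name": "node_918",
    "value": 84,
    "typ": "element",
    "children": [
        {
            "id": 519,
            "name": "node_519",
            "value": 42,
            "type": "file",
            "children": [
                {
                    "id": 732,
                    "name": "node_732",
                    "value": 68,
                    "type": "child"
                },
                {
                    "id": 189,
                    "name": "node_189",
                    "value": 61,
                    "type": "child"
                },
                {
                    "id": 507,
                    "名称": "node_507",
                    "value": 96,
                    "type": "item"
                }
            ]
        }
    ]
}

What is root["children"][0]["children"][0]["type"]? "child"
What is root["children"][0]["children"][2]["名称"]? "node_507"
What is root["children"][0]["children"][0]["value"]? 68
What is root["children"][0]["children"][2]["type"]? "item"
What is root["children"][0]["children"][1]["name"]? "node_189"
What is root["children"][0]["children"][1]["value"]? 61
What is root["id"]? 918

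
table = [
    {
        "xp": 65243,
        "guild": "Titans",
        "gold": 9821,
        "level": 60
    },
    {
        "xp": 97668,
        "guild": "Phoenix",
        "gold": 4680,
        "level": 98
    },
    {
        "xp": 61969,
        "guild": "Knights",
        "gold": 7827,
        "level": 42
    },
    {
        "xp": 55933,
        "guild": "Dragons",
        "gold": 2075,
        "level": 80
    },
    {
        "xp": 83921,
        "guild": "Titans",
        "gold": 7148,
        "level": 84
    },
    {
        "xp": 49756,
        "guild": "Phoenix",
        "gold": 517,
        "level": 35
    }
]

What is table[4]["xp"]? 83921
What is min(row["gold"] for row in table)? 517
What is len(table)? 6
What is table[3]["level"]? 80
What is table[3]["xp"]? 55933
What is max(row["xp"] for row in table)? 97668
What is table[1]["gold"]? 4680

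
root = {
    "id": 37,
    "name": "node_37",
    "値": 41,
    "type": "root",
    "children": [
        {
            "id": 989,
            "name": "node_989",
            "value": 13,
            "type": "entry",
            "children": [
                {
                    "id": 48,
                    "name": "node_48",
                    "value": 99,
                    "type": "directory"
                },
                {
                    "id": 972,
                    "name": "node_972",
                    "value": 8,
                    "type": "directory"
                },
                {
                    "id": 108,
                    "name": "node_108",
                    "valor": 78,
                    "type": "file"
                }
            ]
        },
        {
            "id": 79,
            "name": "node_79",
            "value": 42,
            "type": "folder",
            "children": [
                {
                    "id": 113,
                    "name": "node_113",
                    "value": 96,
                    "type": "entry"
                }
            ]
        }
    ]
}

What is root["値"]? 41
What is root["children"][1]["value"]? 42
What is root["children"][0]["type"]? "entry"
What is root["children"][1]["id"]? 79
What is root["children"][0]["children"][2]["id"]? 108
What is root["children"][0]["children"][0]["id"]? 48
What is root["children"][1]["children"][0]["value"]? 96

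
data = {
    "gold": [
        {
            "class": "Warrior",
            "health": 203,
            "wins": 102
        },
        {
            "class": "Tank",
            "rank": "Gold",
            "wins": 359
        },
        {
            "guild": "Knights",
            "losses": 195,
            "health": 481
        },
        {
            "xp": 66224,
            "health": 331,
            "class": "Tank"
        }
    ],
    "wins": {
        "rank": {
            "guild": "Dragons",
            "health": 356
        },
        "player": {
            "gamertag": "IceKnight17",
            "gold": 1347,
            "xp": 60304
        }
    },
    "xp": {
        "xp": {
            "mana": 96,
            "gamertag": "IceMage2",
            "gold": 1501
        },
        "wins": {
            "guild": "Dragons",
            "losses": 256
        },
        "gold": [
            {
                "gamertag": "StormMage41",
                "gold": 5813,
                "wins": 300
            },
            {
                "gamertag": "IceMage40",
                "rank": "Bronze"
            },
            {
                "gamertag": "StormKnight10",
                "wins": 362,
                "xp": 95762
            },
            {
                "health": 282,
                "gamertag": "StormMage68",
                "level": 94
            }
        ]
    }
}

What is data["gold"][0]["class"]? "Warrior"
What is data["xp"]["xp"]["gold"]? 1501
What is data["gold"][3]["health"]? 331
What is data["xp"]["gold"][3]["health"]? 282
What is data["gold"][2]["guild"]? "Knights"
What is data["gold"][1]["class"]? "Tank"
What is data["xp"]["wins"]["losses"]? 256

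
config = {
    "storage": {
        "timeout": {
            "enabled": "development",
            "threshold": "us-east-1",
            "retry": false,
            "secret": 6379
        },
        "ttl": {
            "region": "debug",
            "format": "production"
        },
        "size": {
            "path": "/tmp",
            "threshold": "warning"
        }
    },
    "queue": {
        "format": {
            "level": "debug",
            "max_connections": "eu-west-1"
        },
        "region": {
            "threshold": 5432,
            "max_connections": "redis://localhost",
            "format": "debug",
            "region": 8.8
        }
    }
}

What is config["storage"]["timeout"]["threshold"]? "us-east-1"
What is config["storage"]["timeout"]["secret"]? 6379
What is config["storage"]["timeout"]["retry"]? False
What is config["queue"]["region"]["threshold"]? 5432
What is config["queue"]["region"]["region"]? 8.8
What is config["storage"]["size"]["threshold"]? "warning"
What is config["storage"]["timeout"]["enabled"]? "development"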